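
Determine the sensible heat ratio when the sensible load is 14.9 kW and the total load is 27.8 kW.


SHR = Q_sensible / Q_total
SHR = 14.9 / 27.8
SHR = 0.536

0.536


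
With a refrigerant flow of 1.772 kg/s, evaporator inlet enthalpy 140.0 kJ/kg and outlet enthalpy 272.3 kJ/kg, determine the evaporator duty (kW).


dh = 272.3 - 140.0 = 132.3 kJ/kg
Q_evap = m_dot * dh = 1.772 * 132.3
Q_evap = 234.44 kW

234.44


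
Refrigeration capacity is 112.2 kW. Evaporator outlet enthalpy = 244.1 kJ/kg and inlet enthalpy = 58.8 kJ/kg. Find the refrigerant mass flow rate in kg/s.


dh = 244.1 - 58.8 = 185.3 kJ/kg
m_dot = Q / dh = 112.2 / 185.3 = 0.6055 kg/s

0.6055


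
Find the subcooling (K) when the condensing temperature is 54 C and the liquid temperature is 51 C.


Subcooling = T_cond - T_liquid
Subcooling = 54 - 51
Subcooling = 3 K

3


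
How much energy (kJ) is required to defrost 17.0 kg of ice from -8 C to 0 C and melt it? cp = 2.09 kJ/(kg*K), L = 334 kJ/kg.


Sensible heat = cp * dT = 2.09 * 8 = 16.72 kJ/kg
Total per kg = 16.72 + 334 = 350.72 kJ/kg
Q = m * total = 17.0 * 350.72
Q = 5962.2 kJ

5962.2


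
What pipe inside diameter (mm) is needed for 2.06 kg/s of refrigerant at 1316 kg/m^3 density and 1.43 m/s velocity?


A = m_dot / (rho * v) = 2.06 / (1316 * 1.43) = 0.001094650031 m^2
d = sqrt(4*A/pi) * 1000
d = 37.3 mm

37.3


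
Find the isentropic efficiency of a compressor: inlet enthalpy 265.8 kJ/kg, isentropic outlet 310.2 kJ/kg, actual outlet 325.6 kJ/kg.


dh_ideal = 310.2 - 265.8 = 44.4 kJ/kg
dh_actual = 325.6 - 265.8 = 59.8 kJ/kg
eta_s = dh_ideal / dh_actual = 44.4 / 59.8
eta_s = 0.7425

0.7425


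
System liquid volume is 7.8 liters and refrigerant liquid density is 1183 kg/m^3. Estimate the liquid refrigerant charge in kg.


Charge = V * rho / 1000
Charge = 7.8 * 1183 / 1000
Charge = 9.23 kg

9.23


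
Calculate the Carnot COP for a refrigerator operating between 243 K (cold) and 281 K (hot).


dT = 281 - 243 = 38 K
COP_carnot = T_cold / dT = 243 / 38
COP_carnot = 6.395

6.395


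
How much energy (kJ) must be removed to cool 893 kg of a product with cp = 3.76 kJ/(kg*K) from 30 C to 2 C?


dT = 30 - (2) = 28 K
Q = m * cp * dT = 893 * 3.76 * 28
Q = 94015 kJ

94015


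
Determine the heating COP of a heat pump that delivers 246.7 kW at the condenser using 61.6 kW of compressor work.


COP_hp = Q_cond / W
COP_hp = 246.7 / 61.6
COP_hp = 4.005

4.005


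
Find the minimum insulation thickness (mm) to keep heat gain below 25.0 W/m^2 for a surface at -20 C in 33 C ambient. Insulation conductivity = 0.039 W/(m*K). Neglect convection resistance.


dT = 33 - (-20) = 53 K
thickness = k * dT / q_max * 1000
thickness = 0.039 * 53 / 25.0 * 1000
thickness = 82.7 mm

82.7


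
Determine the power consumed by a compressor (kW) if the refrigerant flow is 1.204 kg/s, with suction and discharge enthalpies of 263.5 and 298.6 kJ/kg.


dh = 298.6 - 263.5 = 35.1 kJ/kg
W = m_dot * dh = 1.204 * 35.1 = 42.26 kW

42.26


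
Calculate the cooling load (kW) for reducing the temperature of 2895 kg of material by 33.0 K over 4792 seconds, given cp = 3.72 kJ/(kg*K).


Q = m * cp * dT / t
Q = 2895 * 3.72 * 33.0 / 4792
Q = 74.163 kW

74.163


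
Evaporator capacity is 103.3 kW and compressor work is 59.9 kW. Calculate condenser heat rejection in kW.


Q_cond = Q_evap + W
Q_cond = 103.3 + 59.9
Q_cond = 163.2 kW

163.2


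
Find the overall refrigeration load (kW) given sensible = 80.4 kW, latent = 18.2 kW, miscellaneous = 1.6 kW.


Q_total = Q_s + Q_l + Q_misc
Q_total = 80.4 + 18.2 + 1.6
Q_total = 100.2 kW

100.2


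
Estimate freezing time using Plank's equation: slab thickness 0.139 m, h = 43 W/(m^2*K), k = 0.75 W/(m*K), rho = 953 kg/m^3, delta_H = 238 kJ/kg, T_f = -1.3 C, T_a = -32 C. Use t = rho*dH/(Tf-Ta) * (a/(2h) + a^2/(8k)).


dT = -1.3 - (-32) = 30.7 K
term1 = a/(2h) = 0.139/(2*43) = 0.00161627907
term2 = a^2/(8k) = 0.139^2/(8*0.75) = 0.003220166667
t = rho*dH*1000/dT * (term1 + term2)
t = 953*238*1000/30.7 * (0.00161627907 + 0.003220166667)
t = 35732 s

35732


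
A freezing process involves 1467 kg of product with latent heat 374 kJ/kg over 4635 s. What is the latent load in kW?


Q_lat = m * h_fg / t
Q_lat = 1467 * 374 / 4635
Q_lat = 118.37 kW

118.37


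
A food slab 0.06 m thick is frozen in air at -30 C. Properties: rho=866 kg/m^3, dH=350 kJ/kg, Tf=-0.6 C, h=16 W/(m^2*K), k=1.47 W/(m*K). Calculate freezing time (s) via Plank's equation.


dT = -0.6 - (-30) = 29.4 K
term1 = a/(2h) = 0.06/(2*16) = 0.001875
term2 = a^2/(8k) = 0.06^2/(8*1.47) = 0.000306122449
t = rho*dH*1000/dT * (term1 + term2)
t = 866*350*1000/29.4 * (0.001875 + 0.000306122449)
t = 22486 s

22486


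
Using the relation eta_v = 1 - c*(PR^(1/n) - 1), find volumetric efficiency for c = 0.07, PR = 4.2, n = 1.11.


PR^(1/n) = 4.2^(1/1.11) = 3.64322377
eta_v = 1 - 0.07 * (3.64322377 - 1)
eta_v = 0.815

0.815


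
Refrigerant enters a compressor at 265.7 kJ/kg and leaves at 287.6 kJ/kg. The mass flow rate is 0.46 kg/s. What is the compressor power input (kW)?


dh = 287.6 - 265.7 = 21.9 kJ/kg
W = m_dot * dh = 0.46 * 21.9 = 10.07 kW

10.07


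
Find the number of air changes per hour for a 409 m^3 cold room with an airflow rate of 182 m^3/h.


ACH = flow / volume
ACH = 182 / 409
ACH = 0.445

0.445


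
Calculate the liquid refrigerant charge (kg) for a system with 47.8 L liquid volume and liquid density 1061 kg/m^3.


Charge = V * rho / 1000
Charge = 47.8 * 1061 / 1000
Charge = 50.72 kg

50.72


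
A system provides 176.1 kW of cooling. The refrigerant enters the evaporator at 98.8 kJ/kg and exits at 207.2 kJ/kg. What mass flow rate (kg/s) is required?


dh = 207.2 - 98.8 = 108.4 kJ/kg
m_dot = Q / dh = 176.1 / 108.4 = 1.6245 kg/s

1.6245


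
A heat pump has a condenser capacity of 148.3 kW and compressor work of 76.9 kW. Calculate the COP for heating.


COP_hp = Q_cond / W
COP_hp = 148.3 / 76.9
COP_hp = 1.928

1.928


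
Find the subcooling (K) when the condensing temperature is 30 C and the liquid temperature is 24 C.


Subcooling = T_cond - T_liquid
Subcooling = 30 - 24
Subcooling = 6 K

6


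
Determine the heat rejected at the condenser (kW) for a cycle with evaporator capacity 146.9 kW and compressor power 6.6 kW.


Q_cond = Q_evap + W
Q_cond = 146.9 + 6.6
Q_cond = 153.5 kW

153.5


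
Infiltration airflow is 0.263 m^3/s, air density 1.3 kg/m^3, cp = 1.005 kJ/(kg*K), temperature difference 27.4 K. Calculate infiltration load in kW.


Q = V_dot * rho * cp * dT
Q = 0.263 * 1.3 * 1.005 * 27.4
Q = 9.415 kW

9.415


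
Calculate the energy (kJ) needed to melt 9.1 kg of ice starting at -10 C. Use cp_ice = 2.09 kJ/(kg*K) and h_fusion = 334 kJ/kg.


Sensible heat = cp * dT = 2.09 * 10 = 20.9 kJ/kg
Total per kg = 20.9 + 334 = 354.9 kJ/kg
Q = m * total = 9.1 * 354.9
Q = 3229.6 kJ

3229.6


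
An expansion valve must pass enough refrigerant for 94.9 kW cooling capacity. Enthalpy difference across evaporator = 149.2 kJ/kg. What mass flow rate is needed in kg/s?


m_dot = Q / dh
m_dot = 94.9 / 149.2
m_dot = 0.6361 kg/s

0.6361


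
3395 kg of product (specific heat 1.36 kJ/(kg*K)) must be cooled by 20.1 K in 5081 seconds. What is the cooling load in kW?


Q = m * cp * dT / t
Q = 3395 * 1.36 * 20.1 / 5081
Q = 18.265 kW

18.265


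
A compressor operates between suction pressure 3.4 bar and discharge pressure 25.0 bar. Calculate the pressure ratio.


PR = P_high / P_low
PR = 25.0 / 3.4
PR = 7.353

7.353


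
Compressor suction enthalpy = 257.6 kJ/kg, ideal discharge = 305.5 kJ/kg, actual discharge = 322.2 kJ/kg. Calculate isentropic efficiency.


dh_ideal = 305.5 - 257.6 = 47.9 kJ/kg
dh_actual = 322.2 - 257.6 = 64.6 kJ/kg
eta_s = dh_ideal / dh_actual = 47.9 / 64.6
eta_s = 0.7415

0.7415


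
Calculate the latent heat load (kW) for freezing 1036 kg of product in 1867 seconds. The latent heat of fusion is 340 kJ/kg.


Q_lat = m * h_fg / t
Q_lat = 1036 * 340 / 1867
Q_lat = 188.67 kW

188.67


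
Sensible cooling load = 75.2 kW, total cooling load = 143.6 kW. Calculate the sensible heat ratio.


SHR = Q_sensible / Q_total
SHR = 75.2 / 143.6
SHR = 0.524

0.524


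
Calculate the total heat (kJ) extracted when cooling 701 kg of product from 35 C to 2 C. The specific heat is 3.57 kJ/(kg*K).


dT = 35 - (2) = 33 K
Q = m * cp * dT = 701 * 3.57 * 33
Q = 82585 kJ

82585


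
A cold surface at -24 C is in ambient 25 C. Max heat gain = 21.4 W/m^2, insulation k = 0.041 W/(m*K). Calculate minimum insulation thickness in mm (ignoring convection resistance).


dT = 25 - (-24) = 49 K
thickness = k * dT / q_max * 1000
thickness = 0.041 * 49 / 21.4 * 1000
thickness = 93.9 mm

93.9


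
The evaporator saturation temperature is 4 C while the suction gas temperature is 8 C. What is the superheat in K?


Superheat = T_suction - T_evap
Superheat = 8 - (4)
Superheat = 4 K

4


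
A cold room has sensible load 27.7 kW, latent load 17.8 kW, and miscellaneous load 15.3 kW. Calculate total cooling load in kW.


Q_total = Q_s + Q_l + Q_misc
Q_total = 27.7 + 17.8 + 15.3
Q_total = 60.8 kW

60.8


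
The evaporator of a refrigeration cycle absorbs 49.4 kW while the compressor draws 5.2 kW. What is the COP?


COP = Q_evap / W
COP = 49.4 / 5.2
COP = 9.5

9.5


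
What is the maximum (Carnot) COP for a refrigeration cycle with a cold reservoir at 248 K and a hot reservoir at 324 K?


dT = 324 - 248 = 76 K
COP_carnot = T_cold / dT = 248 / 76
COP_carnot = 3.263

3.263


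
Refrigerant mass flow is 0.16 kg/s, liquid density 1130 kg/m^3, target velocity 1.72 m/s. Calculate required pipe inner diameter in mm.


A = m_dot / (rho * v) = 0.16 / (1130 * 1.72) = 0.00008232146532 m^2
d = sqrt(4*A/pi) * 1000
d = 10.2 mm

10.2


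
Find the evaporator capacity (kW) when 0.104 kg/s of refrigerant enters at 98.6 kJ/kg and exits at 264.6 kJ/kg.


dh = 264.6 - 98.6 = 166.0 kJ/kg
Q_evap = m_dot * dh = 0.104 * 166.0
Q_evap = 17.26 kW

17.26


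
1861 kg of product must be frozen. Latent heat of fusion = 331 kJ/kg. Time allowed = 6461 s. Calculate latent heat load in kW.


Q_lat = m * h_fg / t
Q_lat = 1861 * 331 / 6461
Q_lat = 95.34 kW

95.34


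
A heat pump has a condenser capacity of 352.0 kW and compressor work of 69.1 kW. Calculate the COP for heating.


COP_hp = Q_cond / W
COP_hp = 352.0 / 69.1
COP_hp = 5.094

5.094


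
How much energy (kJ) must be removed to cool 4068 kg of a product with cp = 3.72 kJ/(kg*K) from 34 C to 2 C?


dT = 34 - (2) = 32 K
Q = m * cp * dT = 4068 * 3.72 * 32
Q = 484255 kJ

484255


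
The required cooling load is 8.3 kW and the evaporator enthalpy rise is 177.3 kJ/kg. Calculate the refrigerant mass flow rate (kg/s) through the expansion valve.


m_dot = Q / dh
m_dot = 8.3 / 177.3
m_dot = 0.0468 kg/s

0.0468


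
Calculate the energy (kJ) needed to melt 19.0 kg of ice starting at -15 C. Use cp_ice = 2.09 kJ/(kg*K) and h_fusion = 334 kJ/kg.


Sensible heat = cp * dT = 2.09 * 15 = 31.35 kJ/kg
Total per kg = 31.35 + 334 = 365.35 kJ/kg
Q = m * total = 19.0 * 365.35
Q = 6941.7 kJ

6941.7


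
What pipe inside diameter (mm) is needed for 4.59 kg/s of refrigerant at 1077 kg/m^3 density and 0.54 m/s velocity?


A = m_dot / (rho * v) = 4.59 / (1077 * 0.54) = 0.007892293408 m^2
d = sqrt(4*A/pi) * 1000
d = 100.2 mm

100.2


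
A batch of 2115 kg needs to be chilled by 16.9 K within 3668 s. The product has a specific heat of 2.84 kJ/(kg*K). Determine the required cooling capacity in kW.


Q = m * cp * dT / t
Q = 2115 * 2.84 * 16.9 / 3668
Q = 27.675 kW

27.675


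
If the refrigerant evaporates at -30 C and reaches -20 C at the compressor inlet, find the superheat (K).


Superheat = T_suction - T_evap
Superheat = -20 - (-30)
Superheat = 10 K

10


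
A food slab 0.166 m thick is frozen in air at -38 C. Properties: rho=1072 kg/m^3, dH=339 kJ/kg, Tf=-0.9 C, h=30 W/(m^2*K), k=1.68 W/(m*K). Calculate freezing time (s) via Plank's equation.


dT = -0.9 - (-38) = 37.1 K
term1 = a/(2h) = 0.166/(2*30) = 0.002766666667
term2 = a^2/(8k) = 0.166^2/(8*1.68) = 0.002050297619
t = rho*dH*1000/dT * (term1 + term2)
t = 1072*339*1000/37.1 * (0.002766666667 + 0.002050297619)
t = 47184 s

47184


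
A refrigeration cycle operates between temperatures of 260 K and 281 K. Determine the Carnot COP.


dT = 281 - 260 = 21 K
COP_carnot = T_cold / dT = 260 / 21
COP_carnot = 12.381

12.381


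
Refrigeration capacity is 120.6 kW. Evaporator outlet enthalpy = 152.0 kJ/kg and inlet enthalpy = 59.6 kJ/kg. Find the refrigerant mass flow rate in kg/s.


dh = 152.0 - 59.6 = 92.4 kJ/kg
m_dot = Q / dh = 120.6 / 92.4 = 1.3052 kg/s

1.3052


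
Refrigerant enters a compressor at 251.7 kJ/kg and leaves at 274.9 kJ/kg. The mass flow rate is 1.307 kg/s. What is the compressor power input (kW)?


dh = 274.9 - 251.7 = 23.2 kJ/kg
W = m_dot * dh = 1.307 * 23.2 = 30.32 kW

30.32


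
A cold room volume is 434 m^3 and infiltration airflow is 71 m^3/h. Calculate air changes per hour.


ACH = flow / volume
ACH = 71 / 434
ACH = 0.164

0.164


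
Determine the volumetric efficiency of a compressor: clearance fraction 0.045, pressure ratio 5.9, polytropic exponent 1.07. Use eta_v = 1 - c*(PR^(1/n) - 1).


PR^(1/n) = 5.9^(1/1.07) = 5.25318192
eta_v = 1 - 0.045 * (5.25318192 - 1)
eta_v = 0.8086

0.8086


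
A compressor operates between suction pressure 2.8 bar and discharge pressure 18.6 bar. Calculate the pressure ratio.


PR = P_high / P_low
PR = 18.6 / 2.8
PR = 6.643

6.643


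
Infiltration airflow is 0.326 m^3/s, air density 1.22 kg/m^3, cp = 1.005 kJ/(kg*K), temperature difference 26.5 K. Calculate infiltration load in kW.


Q = V_dot * rho * cp * dT
Q = 0.326 * 1.22 * 1.005 * 26.5
Q = 10.592 kW

10.592


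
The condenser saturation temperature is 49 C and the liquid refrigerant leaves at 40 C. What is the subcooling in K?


Subcooling = T_cond - T_liquid
Subcooling = 49 - 40
Subcooling = 9 K

9


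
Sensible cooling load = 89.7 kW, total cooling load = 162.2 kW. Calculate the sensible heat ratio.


SHR = Q_sensible / Q_total
SHR = 89.7 / 162.2
SHR = 0.553

0.553


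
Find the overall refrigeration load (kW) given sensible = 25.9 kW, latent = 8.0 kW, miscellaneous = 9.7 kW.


Q_total = Q_s + Q_l + Q_misc
Q_total = 25.9 + 8.0 + 9.7
Q_total = 43.6 kW

43.6


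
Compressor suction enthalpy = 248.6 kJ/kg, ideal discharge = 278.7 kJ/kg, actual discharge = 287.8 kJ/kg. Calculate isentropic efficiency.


dh_ideal = 278.7 - 248.6 = 30.1 kJ/kg
dh_actual = 287.8 - 248.6 = 39.2 kJ/kg
eta_s = dh_ideal / dh_actual = 30.1 / 39.2
eta_s = 0.7679

0.7679


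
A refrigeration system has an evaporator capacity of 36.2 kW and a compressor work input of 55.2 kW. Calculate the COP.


COP = Q_evap / W
COP = 36.2 / 55.2
COP = 0.656

0.656


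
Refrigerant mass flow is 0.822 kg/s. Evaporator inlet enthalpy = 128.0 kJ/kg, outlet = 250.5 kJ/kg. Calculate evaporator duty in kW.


dh = 250.5 - 128.0 = 122.5 kJ/kg
Q_evap = m_dot * dh = 0.822 * 122.5
Q_evap = 100.7 kW

100.7


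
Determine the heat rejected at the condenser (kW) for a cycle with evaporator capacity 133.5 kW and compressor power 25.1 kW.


Q_cond = Q_evap + W
Q_cond = 133.5 + 25.1
Q_cond = 158.6 kW

158.6


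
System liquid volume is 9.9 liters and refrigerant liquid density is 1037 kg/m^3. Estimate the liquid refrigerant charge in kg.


Charge = V * rho / 1000
Charge = 9.9 * 1037 / 1000
Charge = 10.27 kg

10.27


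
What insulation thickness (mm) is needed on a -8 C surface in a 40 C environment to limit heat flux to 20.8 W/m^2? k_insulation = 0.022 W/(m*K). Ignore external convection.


dT = 40 - (-8) = 48 K
thickness = k * dT / q_max * 1000
thickness = 0.022 * 48 / 20.8 * 1000
thickness = 50.8 mm

50.8


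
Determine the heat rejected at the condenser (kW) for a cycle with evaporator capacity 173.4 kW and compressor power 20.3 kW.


Q_cond = Q_evap + W
Q_cond = 173.4 + 20.3
Q_cond = 193.7 kW

193.7


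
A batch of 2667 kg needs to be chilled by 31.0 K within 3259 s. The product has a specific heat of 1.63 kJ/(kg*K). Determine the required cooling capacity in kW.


Q = m * cp * dT / t
Q = 2667 * 1.63 * 31.0 / 3259
Q = 41.351 kW

41.351


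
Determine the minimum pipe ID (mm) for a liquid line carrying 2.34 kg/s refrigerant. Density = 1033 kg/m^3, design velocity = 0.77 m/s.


A = m_dot / (rho * v) = 2.34 / (1033 * 0.77) = 0.002941879031 m^2
d = sqrt(4*A/pi) * 1000
d = 61.2 mm

61.2


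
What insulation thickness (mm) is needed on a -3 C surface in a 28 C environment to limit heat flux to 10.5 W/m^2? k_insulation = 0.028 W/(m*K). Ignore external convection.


dT = 28 - (-3) = 31 K
thickness = k * dT / q_max * 1000
thickness = 0.028 * 31 / 10.5 * 1000
thickness = 82.7 mm

82.7


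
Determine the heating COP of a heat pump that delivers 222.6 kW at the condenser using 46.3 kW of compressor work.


COP_hp = Q_cond / W
COP_hp = 222.6 / 46.3
COP_hp = 4.808

4.808


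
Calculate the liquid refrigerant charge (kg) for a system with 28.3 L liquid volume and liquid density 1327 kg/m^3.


Charge = V * rho / 1000
Charge = 28.3 * 1327 / 1000
Charge = 37.55 kg

37.55


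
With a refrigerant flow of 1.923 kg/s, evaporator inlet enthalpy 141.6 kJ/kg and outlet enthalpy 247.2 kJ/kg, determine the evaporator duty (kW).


dh = 247.2 - 141.6 = 105.6 kJ/kg
Q_evap = m_dot * dh = 1.923 * 105.6
Q_evap = 203.07 kW

203.07


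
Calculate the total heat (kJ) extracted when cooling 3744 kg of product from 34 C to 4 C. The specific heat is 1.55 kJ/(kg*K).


dT = 34 - (4) = 30 K
Q = m * cp * dT = 3744 * 1.55 * 30
Q = 174096 kJ

174096


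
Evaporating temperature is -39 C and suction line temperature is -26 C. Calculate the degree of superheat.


Superheat = T_suction - T_evap
Superheat = -26 - (-39)
Superheat = 13 K

13


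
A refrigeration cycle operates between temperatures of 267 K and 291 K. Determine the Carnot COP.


dT = 291 - 267 = 24 K
COP_carnot = T_cold / dT = 267 / 24
COP_carnot = 11.125

11.125


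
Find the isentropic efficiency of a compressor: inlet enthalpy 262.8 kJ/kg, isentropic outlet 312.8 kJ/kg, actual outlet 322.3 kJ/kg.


dh_ideal = 312.8 - 262.8 = 50.0 kJ/kg
dh_actual = 322.3 - 262.8 = 59.5 kJ/kg
eta_s = dh_ideal / dh_actual = 50.0 / 59.5
eta_s = 0.8403

0.8403


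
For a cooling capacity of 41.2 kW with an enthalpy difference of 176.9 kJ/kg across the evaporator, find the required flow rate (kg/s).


m_dot = Q / dh
m_dot = 41.2 / 176.9
m_dot = 0.2329 kg/s

0.2329


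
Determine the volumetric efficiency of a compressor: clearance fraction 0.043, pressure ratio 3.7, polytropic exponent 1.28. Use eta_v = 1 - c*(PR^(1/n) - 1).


PR^(1/n) = 3.7^(1/1.28) = 2.7791219
eta_v = 1 - 0.043 * (2.7791219 - 1)
eta_v = 0.9235

0.9235


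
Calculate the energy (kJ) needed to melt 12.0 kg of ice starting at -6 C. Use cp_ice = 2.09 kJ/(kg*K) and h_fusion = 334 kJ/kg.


Sensible heat = cp * dT = 2.09 * 6 = 12.54 kJ/kg
Total per kg = 12.54 + 334 = 346.54 kJ/kg
Q = m * total = 12.0 * 346.54
Q = 4158.5 kJ

4158.5


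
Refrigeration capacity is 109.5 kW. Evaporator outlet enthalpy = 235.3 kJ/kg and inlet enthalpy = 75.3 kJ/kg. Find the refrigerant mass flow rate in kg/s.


dh = 235.3 - 75.3 = 160.0 kJ/kg
m_dot = Q / dh = 109.5 / 160.0 = 0.6844 kg/s

0.6844


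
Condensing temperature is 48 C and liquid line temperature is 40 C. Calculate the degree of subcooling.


Subcooling = T_cond - T_liquid
Subcooling = 48 - 40
Subcooling = 8 K

8


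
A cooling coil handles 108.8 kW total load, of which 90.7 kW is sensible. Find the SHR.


SHR = Q_sensible / Q_total
SHR = 90.7 / 108.8
SHR = 0.834

0.834


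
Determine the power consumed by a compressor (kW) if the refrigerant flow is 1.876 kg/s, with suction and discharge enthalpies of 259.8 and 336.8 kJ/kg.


dh = 336.8 - 259.8 = 77.0 kJ/kg
W = m_dot * dh = 1.876 * 77.0 = 144.45 kW

144.45


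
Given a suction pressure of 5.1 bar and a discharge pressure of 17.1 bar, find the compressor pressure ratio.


PR = P_high / P_low
PR = 17.1 / 5.1
PR = 3.353

3.353


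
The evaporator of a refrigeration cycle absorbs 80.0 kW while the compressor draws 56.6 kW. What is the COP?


COP = Q_evap / W
COP = 80.0 / 56.6
COP = 1.413

1.413


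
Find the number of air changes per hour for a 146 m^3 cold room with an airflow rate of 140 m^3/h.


ACH = flow / volume
ACH = 140 / 146
ACH = 0.959

0.959


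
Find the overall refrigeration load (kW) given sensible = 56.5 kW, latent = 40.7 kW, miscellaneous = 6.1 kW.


Q_total = Q_s + Q_l + Q_misc
Q_total = 56.5 + 40.7 + 6.1
Q_total = 103.3 kW

103.3


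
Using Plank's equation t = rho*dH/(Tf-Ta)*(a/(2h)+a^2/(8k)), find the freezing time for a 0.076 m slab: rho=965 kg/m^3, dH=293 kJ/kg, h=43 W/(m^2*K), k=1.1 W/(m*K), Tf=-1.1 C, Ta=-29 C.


dT = -1.1 - (-29) = 27.9 K
term1 = a/(2h) = 0.076/(2*43) = 0.0008837209302
term2 = a^2/(8k) = 0.076^2/(8*1.1) = 0.0006563636364
t = rho*dH*1000/dT * (term1 + term2)
t = 965*293*1000/27.9 * (0.0008837209302 + 0.0006563636364)
t = 15608 s

15608


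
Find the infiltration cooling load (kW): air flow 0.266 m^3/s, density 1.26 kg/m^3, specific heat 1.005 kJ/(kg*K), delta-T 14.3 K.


Q = V_dot * rho * cp * dT
Q = 0.266 * 1.26 * 1.005 * 14.3
Q = 4.817 kW

4.817


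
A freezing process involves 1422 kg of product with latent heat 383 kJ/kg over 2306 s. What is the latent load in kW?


Q_lat = m * h_fg / t
Q_lat = 1422 * 383 / 2306
Q_lat = 236.18 kW

236.18


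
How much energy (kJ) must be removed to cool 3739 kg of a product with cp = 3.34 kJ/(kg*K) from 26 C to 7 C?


dT = 26 - (7) = 19 K
Q = m * cp * dT = 3739 * 3.34 * 19
Q = 237277 kJ

237277


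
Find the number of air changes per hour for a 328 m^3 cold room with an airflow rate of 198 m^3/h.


ACH = flow / volume
ACH = 198 / 328
ACH = 0.604

0.604


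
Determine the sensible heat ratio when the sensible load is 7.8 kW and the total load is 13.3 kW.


SHR = Q_sensible / Q_total
SHR = 7.8 / 13.3
SHR = 0.586

0.586


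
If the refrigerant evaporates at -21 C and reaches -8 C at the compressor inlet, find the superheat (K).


Superheat = T_suction - T_evap
Superheat = -8 - (-21)
Superheat = 13 K

13


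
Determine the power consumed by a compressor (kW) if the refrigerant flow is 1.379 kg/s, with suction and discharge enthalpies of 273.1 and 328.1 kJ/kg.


dh = 328.1 - 273.1 = 55.0 kJ/kg
W = m_dot * dh = 1.379 * 55.0 = 75.85 kW

75.85


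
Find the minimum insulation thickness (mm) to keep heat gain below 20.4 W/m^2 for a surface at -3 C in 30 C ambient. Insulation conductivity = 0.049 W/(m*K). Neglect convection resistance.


dT = 30 - (-3) = 33 K
thickness = k * dT / q_max * 1000
thickness = 0.049 * 33 / 20.4 * 1000
thickness = 79.3 mm

79.3


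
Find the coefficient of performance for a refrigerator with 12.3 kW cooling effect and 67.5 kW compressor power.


COP = Q_evap / W
COP = 12.3 / 67.5
COP = 0.182

0.182


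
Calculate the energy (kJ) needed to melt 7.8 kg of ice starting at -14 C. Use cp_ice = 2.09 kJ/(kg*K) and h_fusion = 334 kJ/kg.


Sensible heat = cp * dT = 2.09 * 14 = 29.26 kJ/kg
Total per kg = 29.26 + 334 = 363.26 kJ/kg
Q = m * total = 7.8 * 363.26
Q = 2833.4 kJ

2833.4


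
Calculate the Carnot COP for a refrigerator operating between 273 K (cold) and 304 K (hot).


dT = 304 - 273 = 31 K
COP_carnot = T_cold / dT = 273 / 31
COP_carnot = 8.806

8.806


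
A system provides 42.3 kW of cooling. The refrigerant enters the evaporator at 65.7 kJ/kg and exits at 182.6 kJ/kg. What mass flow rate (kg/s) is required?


dh = 182.6 - 65.7 = 116.9 kJ/kg
m_dot = Q / dh = 42.3 / 116.9 = 0.3618 kg/s

0.3618


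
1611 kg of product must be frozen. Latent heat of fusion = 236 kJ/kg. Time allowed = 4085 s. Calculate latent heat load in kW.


Q_lat = m * h_fg / t
Q_lat = 1611 * 236 / 4085
Q_lat = 93.07 kW

93.07


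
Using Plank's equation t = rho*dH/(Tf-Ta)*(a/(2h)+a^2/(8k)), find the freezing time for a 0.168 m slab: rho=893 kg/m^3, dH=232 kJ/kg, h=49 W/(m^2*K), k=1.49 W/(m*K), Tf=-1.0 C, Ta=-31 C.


dT = -1.0 - (-31) = 30.0 K
term1 = a/(2h) = 0.168/(2*49) = 0.001714285714
term2 = a^2/(8k) = 0.168^2/(8*1.49) = 0.002367785235
t = rho*dH*1000/dT * (term1 + term2)
t = 893*232*1000/30.0 * (0.001714285714 + 0.002367785235)
t = 28190 s

28190


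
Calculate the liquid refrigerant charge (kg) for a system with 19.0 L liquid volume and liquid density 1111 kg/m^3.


Charge = V * rho / 1000
Charge = 19.0 * 1111 / 1000
Charge = 21.11 kg

21.11


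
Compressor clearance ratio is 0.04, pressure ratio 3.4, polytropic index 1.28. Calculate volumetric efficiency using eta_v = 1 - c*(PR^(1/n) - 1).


PR^(1/n) = 3.4^(1/1.28) = 2.6014645
eta_v = 1 - 0.04 * (2.6014645 - 1)
eta_v = 0.9359

0.9359


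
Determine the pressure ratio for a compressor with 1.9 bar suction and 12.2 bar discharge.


PR = P_high / P_low
PR = 12.2 / 1.9
PR = 6.421

6.421


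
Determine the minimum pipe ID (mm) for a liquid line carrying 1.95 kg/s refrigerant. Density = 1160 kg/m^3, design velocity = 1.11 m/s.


A = m_dot / (rho * v) = 1.95 / (1160 * 1.11) = 0.00151444548 m^2
d = sqrt(4*A/pi) * 1000
d = 43.9 mm

43.9


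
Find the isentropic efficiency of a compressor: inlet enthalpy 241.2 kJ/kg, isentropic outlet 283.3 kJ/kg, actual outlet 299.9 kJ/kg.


dh_ideal = 283.3 - 241.2 = 42.1 kJ/kg
dh_actual = 299.9 - 241.2 = 58.7 kJ/kg
eta_s = dh_ideal / dh_actual = 42.1 / 58.7
eta_s = 0.7172

0.7172


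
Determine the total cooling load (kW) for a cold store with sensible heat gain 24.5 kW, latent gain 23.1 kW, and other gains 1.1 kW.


Q_total = Q_s + Q_l + Q_misc
Q_total = 24.5 + 23.1 + 1.1
Q_total = 48.7 kW

48.7


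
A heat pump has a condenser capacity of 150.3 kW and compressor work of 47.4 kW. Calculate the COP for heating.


COP_hp = Q_cond / W
COP_hp = 150.3 / 47.4
COP_hp = 3.171

3.171


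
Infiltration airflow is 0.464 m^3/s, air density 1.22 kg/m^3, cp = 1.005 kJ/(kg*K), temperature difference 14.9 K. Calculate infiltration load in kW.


Q = V_dot * rho * cp * dT
Q = 0.464 * 1.22 * 1.005 * 14.9
Q = 8.477 kW

8.477


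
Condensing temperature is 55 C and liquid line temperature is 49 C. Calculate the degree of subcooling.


Subcooling = T_cond - T_liquid
Subcooling = 55 - 49
Subcooling = 6 K

6


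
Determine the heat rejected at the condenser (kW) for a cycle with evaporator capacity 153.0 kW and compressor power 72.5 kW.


Q_cond = Q_evap + W
Q_cond = 153.0 + 72.5
Q_cond = 225.5 kW

225.5


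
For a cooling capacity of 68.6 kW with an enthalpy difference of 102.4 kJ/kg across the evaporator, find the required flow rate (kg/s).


m_dot = Q / dh
m_dot = 68.6 / 102.4
m_dot = 0.6699 kg/s

0.6699


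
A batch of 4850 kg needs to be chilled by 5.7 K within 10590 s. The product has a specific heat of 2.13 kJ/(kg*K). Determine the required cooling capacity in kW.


Q = m * cp * dT / t
Q = 4850 * 2.13 * 5.7 / 10590
Q = 5.56 kW

5.56


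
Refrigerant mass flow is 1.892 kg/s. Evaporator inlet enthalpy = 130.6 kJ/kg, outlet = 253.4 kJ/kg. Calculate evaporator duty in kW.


dh = 253.4 - 130.6 = 122.8 kJ/kg
Q_evap = m_dot * dh = 1.892 * 122.8
Q_evap = 232.34 kW

232.34


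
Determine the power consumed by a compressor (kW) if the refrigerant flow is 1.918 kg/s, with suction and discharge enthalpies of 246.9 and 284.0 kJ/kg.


dh = 284.0 - 246.9 = 37.1 kJ/kg
W = m_dot * dh = 1.918 * 37.1 = 71.16 kW

71.16


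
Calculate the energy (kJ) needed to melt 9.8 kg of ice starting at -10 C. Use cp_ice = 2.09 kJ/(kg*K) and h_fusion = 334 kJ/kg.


Sensible heat = cp * dT = 2.09 * 10 = 20.9 kJ/kg
Total per kg = 20.9 + 334 = 354.9 kJ/kg
Q = m * total = 9.8 * 354.9
Q = 3478.0 kJ

3478.0


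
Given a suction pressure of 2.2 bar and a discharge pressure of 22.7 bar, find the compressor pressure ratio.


PR = P_high / P_low
PR = 22.7 / 2.2
PR = 10.318

10.318


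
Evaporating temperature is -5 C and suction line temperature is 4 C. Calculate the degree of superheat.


Superheat = T_suction - T_evap
Superheat = 4 - (-5)
Superheat = 9 K

9


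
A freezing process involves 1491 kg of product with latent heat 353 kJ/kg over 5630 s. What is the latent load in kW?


Q_lat = m * h_fg / t
Q_lat = 1491 * 353 / 5630
Q_lat = 93.49 kW

93.49


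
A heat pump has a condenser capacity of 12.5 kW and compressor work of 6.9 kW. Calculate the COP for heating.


COP_hp = Q_cond / W
COP_hp = 12.5 / 6.9
COP_hp = 1.812

1.812


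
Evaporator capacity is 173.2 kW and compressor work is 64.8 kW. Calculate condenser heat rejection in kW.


Q_cond = Q_evap + W
Q_cond = 173.2 + 64.8
Q_cond = 238.0 kW

238.0


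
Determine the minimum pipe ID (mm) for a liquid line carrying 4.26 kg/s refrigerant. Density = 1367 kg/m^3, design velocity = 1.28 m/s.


A = m_dot / (rho * v) = 4.26 / (1367 * 1.28) = 0.002434619605 m^2
d = sqrt(4*A/pi) * 1000
d = 55.7 mm

55.7


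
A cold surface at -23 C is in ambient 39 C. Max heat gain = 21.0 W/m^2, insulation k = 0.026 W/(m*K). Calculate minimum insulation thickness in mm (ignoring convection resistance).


dT = 39 - (-23) = 62 K
thickness = k * dT / q_max * 1000
thickness = 0.026 * 62 / 21.0 * 1000
thickness = 76.8 mm

76.8


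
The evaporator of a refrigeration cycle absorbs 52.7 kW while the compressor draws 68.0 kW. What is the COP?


COP = Q_evap / W
COP = 52.7 / 68.0
COP = 0.775

0.775


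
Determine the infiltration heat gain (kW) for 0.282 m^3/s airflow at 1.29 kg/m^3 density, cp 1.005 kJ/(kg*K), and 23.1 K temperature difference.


Q = V_dot * rho * cp * dT
Q = 0.282 * 1.29 * 1.005 * 23.1
Q = 8.445 kW

8.445


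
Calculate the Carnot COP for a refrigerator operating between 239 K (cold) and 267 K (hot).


dT = 267 - 239 = 28 K
COP_carnot = T_cold / dT = 239 / 28
COP_carnot = 8.536

8.536


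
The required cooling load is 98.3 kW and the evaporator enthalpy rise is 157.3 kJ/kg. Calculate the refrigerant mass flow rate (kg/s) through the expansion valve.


m_dot = Q / dh
m_dot = 98.3 / 157.3
m_dot = 0.6249 kg/s

0.6249


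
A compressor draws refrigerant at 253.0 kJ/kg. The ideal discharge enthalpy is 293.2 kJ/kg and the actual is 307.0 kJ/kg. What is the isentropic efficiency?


dh_ideal = 293.2 - 253.0 = 40.2 kJ/kg
dh_actual = 307.0 - 253.0 = 54.0 kJ/kg
eta_s = dh_ideal / dh_actual = 40.2 / 54.0
eta_s = 0.7444

0.7444


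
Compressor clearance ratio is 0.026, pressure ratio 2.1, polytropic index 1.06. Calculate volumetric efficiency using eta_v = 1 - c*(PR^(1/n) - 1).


PR^(1/n) = 2.1^(1/1.06) = 2.01363368
eta_v = 1 - 0.026 * (2.01363368 - 1)
eta_v = 0.9736

0.9736


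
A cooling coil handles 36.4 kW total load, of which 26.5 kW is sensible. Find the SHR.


SHR = Q_sensible / Q_total
SHR = 26.5 / 36.4
SHR = 0.728

0.728


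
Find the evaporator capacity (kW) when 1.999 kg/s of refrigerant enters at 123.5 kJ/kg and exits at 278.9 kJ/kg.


dh = 278.9 - 123.5 = 155.4 kJ/kg
Q_evap = m_dot * dh = 1.999 * 155.4
Q_evap = 310.64 kW

310.64


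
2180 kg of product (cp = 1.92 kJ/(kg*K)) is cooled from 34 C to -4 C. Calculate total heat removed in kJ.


dT = 34 - (-4) = 38 K
Q = m * cp * dT = 2180 * 1.92 * 38
Q = 159053 kJ

159053


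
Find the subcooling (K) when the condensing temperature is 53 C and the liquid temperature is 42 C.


Subcooling = T_cond - T_liquid
Subcooling = 53 - 42
Subcooling = 11 K

11


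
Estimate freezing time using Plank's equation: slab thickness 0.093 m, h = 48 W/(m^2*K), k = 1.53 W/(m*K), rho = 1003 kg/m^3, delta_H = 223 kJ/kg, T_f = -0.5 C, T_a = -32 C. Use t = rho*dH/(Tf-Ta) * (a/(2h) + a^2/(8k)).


dT = -0.5 - (-32) = 31.5 K
term1 = a/(2h) = 0.093/(2*48) = 0.00096875
term2 = a^2/(8k) = 0.093^2/(8*1.53) = 0.0007066176471
t = rho*dH*1000/dT * (term1 + term2)
t = 1003*223*1000/31.5 * (0.00096875 + 0.0007066176471)
t = 11896 s

11896


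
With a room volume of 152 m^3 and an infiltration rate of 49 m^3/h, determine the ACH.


ACH = flow / volume
ACH = 49 / 152
ACH = 0.322

0.322


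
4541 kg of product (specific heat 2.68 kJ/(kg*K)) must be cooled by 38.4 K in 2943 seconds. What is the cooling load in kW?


Q = m * cp * dT / t
Q = 4541 * 2.68 * 38.4 / 2943
Q = 158.792 kW

158.792


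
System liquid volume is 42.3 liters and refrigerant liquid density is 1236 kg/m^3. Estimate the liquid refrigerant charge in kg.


Charge = V * rho / 1000
Charge = 42.3 * 1236 / 1000
Charge = 52.28 kg

52.28


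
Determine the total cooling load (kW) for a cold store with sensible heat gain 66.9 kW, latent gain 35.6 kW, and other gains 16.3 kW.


Q_total = Q_s + Q_l + Q_misc
Q_total = 66.9 + 35.6 + 16.3
Q_total = 118.8 kW

118.8


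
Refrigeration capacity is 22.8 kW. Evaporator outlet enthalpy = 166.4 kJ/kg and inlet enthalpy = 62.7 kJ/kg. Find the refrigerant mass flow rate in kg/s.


dh = 166.4 - 62.7 = 103.7 kJ/kg
m_dot = Q / dh = 22.8 / 103.7 = 0.2199 kg/s

0.2199


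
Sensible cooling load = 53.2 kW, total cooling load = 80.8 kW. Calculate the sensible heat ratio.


SHR = Q_sensible / Q_total
SHR = 53.2 / 80.8
SHR = 0.658

0.658


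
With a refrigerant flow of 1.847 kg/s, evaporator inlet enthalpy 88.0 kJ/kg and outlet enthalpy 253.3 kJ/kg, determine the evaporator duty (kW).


dh = 253.3 - 88.0 = 165.3 kJ/kg
Q_evap = m_dot * dh = 1.847 * 165.3
Q_evap = 305.31 kW

305.31


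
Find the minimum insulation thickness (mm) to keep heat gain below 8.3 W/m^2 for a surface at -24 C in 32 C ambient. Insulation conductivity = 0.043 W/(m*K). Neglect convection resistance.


dT = 32 - (-24) = 56 K
thickness = k * dT / q_max * 1000
thickness = 0.043 * 56 / 8.3 * 1000
thickness = 290.1 mm

290.1


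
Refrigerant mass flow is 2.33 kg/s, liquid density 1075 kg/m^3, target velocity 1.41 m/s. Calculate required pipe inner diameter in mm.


A = m_dot / (rho * v) = 2.33 / (1075 * 1.41) = 0.001537192809 m^2
d = sqrt(4*A/pi) * 1000
d = 44.2 mm

44.2


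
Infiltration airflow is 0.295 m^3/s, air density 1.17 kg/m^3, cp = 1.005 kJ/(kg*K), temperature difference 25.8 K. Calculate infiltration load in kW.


Q = V_dot * rho * cp * dT
Q = 0.295 * 1.17 * 1.005 * 25.8
Q = 8.949 kW

8.949


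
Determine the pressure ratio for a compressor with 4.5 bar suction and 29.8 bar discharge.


PR = P_high / P_low
PR = 29.8 / 4.5
PR = 6.622

6.622


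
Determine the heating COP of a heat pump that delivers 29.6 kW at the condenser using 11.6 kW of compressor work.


COP_hp = Q_cond / W
COP_hp = 29.6 / 11.6
COP_hp = 2.552

2.552


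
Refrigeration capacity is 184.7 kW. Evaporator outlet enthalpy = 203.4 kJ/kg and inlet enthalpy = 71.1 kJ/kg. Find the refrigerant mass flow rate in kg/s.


dh = 203.4 - 71.1 = 132.3 kJ/kg
m_dot = Q / dh = 184.7 / 132.3 = 1.3961 kg/s

1.3961


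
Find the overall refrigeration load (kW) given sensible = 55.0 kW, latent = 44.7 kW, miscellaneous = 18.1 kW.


Q_total = Q_s + Q_l + Q_misc
Q_total = 55.0 + 44.7 + 18.1
Q_total = 117.8 kW

117.8


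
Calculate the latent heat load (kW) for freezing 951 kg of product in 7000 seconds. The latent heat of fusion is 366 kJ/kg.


Q_lat = m * h_fg / t
Q_lat = 951 * 366 / 7000
Q_lat = 49.72 kW

49.72


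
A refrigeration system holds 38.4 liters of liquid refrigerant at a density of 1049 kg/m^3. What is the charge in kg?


Charge = V * rho / 1000
Charge = 38.4 * 1049 / 1000
Charge = 40.28 kg

40.28


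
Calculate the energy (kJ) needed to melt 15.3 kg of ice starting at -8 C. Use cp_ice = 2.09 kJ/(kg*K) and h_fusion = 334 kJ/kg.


Sensible heat = cp * dT = 2.09 * 8 = 16.72 kJ/kg
Total per kg = 16.72 + 334 = 350.72 kJ/kg
Q = m * total = 15.3 * 350.72
Q = 5366.0 kJ

5366.0


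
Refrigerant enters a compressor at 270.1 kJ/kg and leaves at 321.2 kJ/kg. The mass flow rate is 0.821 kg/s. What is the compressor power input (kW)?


dh = 321.2 - 270.1 = 51.1 kJ/kg
W = m_dot * dh = 0.821 * 51.1 = 41.95 kW

41.95


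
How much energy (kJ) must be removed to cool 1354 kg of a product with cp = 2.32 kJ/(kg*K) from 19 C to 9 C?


dT = 19 - (9) = 10 K
Q = m * cp * dT = 1354 * 2.32 * 10
Q = 31413 kJ

31413


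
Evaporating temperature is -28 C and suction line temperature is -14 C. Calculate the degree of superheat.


Superheat = T_suction - T_evap
Superheat = -14 - (-28)
Superheat = 14 K

14


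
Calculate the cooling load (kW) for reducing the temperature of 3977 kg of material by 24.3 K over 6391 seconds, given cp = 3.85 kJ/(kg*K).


Q = m * cp * dT / t
Q = 3977 * 3.85 * 24.3 / 6391
Q = 58.218 kW

58.218


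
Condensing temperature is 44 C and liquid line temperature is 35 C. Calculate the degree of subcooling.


Subcooling = T_cond - T_liquid
Subcooling = 44 - 35
Subcooling = 9 K

9


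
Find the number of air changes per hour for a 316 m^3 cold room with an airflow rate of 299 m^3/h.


ACH = flow / volume
ACH = 299 / 316
ACH = 0.946

0.946


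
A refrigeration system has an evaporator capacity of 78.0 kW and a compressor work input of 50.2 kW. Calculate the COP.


COP = Q_evap / W
COP = 78.0 / 50.2
COP = 1.554

1.554


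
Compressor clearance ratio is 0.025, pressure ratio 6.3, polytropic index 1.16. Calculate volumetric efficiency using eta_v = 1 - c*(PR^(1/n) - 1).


PR^(1/n) = 6.3^(1/1.16) = 4.88749899
eta_v = 1 - 0.025 * (4.88749899 - 1)
eta_v = 0.9028

0.9028


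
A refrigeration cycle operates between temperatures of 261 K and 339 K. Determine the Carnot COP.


dT = 339 - 261 = 78 K
COP_carnot = T_cold / dT = 261 / 78
COP_carnot = 3.346

3.346


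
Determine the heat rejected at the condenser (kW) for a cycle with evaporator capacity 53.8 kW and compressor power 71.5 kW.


Q_cond = Q_evap + W
Q_cond = 53.8 + 71.5
Q_cond = 125.3 kW

125.3


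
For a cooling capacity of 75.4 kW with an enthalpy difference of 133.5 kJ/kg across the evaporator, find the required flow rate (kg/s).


m_dot = Q / dh
m_dot = 75.4 / 133.5
m_dot = 0.5648 kg/s

0.5648


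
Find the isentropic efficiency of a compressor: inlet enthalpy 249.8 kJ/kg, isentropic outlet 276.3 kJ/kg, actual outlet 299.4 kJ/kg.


dh_ideal = 276.3 - 249.8 = 26.5 kJ/kg
dh_actual = 299.4 - 249.8 = 49.6 kJ/kg
eta_s = dh_ideal / dh_actual = 26.5 / 49.6
eta_s = 0.5343

0.5343


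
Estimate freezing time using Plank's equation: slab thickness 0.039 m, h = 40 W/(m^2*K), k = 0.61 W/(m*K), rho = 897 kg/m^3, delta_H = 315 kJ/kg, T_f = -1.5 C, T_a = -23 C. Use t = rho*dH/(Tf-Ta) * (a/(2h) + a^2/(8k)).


dT = -1.5 - (-23) = 21.5 K
term1 = a/(2h) = 0.039/(2*40) = 0.0004875
term2 = a^2/(8k) = 0.039^2/(8*0.61) = 0.0003116803279
t = rho*dH*1000/dT * (term1 + term2)
t = 897*315*1000/21.5 * (0.0004875 + 0.0003116803279)
t = 10503 s

10503


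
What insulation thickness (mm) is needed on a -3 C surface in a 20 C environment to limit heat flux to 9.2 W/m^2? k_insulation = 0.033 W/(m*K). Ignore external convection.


dT = 20 - (-3) = 23 K
thickness = k * dT / q_max * 1000
thickness = 0.033 * 23 / 9.2 * 1000
thickness = 82.5 mm

82.5


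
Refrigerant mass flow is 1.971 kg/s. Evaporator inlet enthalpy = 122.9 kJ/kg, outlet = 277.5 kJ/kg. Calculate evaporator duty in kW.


dh = 277.5 - 122.9 = 154.6 kJ/kg
Q_evap = m_dot * dh = 1.971 * 154.6
Q_evap = 304.72 kW

304.72


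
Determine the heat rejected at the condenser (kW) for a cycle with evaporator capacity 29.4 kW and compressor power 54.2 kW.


Q_cond = Q_evap + W
Q_cond = 29.4 + 54.2
Q_cond = 83.6 kW

83.6


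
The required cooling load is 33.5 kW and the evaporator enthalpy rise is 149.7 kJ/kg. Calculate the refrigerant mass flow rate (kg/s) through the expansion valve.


m_dot = Q / dh
m_dot = 33.5 / 149.7
m_dot = 0.2238 kg/s

0.2238
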